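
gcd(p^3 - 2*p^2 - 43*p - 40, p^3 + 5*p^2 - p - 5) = p^2 + 6*p + 5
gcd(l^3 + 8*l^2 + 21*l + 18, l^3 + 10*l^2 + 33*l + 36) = l^2 + 6*l + 9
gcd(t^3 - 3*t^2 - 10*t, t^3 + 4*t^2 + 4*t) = t^2 + 2*t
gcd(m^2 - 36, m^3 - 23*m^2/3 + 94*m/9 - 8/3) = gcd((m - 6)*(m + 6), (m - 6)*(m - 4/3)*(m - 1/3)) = m - 6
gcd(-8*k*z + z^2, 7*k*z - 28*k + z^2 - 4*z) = 1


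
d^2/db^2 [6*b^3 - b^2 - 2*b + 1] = 36*b - 2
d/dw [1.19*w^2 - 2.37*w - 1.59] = 2.38*w - 2.37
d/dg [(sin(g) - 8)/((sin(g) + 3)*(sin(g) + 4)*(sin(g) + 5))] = 2*(-sin(g)^3 + 6*sin(g)^2 + 96*sin(g) + 218)*cos(g)/((sin(g) + 3)^2*(sin(g) + 4)^2*(sin(g) + 5)^2)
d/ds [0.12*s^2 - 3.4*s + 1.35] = 0.24*s - 3.4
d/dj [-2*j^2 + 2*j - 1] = 2 - 4*j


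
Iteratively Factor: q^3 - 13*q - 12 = (q + 1)*(q^2 - q - 12) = (q - 4)*(q + 1)*(q + 3)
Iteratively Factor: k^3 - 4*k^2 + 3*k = (k - 1)*(k^2 - 3*k) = (k - 3)*(k - 1)*(k)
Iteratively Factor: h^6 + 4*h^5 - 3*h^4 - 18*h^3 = (h + 3)*(h^5 + h^4 - 6*h^3) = h*(h + 3)*(h^4 + h^3 - 6*h^2) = h^2*(h + 3)*(h^3 + h^2 - 6*h) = h^2*(h + 3)^2*(h^2 - 2*h) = h^3*(h + 3)^2*(h - 2)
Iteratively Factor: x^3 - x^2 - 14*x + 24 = (x - 3)*(x^2 + 2*x - 8) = (x - 3)*(x - 2)*(x + 4)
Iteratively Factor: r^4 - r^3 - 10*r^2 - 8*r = (r - 4)*(r^3 + 3*r^2 + 2*r) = (r - 4)*(r + 1)*(r^2 + 2*r) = (r - 4)*(r + 1)*(r + 2)*(r)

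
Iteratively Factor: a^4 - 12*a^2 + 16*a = (a - 2)*(a^3 + 2*a^2 - 8*a) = (a - 2)^2*(a^2 + 4*a) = a*(a - 2)^2*(a + 4)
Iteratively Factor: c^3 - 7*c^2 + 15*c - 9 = (c - 1)*(c^2 - 6*c + 9) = (c - 3)*(c - 1)*(c - 3)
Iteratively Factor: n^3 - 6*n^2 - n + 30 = (n - 3)*(n^2 - 3*n - 10) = (n - 3)*(n + 2)*(n - 5)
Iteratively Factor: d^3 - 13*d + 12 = (d - 3)*(d^2 + 3*d - 4) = (d - 3)*(d + 4)*(d - 1)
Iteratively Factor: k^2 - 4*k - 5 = (k + 1)*(k - 5)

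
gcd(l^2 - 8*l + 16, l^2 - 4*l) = l - 4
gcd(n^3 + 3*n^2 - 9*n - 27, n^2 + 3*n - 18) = n - 3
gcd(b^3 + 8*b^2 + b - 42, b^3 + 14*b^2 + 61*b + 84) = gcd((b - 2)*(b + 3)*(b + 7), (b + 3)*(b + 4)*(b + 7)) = b^2 + 10*b + 21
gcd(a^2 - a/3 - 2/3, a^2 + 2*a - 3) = a - 1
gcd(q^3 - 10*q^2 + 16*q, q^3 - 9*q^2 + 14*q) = q^2 - 2*q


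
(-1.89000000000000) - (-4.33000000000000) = 2.44000000000000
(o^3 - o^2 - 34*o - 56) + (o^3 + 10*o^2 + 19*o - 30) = 2*o^3 + 9*o^2 - 15*o - 86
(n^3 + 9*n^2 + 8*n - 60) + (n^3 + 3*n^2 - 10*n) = 2*n^3 + 12*n^2 - 2*n - 60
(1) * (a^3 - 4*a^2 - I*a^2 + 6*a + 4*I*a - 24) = a^3 - 4*a^2 - I*a^2 + 6*a + 4*I*a - 24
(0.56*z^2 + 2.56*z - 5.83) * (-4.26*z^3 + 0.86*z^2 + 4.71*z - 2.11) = -2.3856*z^5 - 10.424*z^4 + 29.675*z^3 + 5.8622*z^2 - 32.8609*z + 12.3013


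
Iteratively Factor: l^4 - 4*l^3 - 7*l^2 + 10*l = (l + 2)*(l^3 - 6*l^2 + 5*l) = (l - 5)*(l + 2)*(l^2 - l) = l*(l - 5)*(l + 2)*(l - 1)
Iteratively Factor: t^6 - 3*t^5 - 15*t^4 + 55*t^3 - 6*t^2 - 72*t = (t + 4)*(t^5 - 7*t^4 + 13*t^3 + 3*t^2 - 18*t) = (t + 1)*(t + 4)*(t^4 - 8*t^3 + 21*t^2 - 18*t) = (t - 3)*(t + 1)*(t + 4)*(t^3 - 5*t^2 + 6*t) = (t - 3)^2*(t + 1)*(t + 4)*(t^2 - 2*t) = (t - 3)^2*(t - 2)*(t + 1)*(t + 4)*(t)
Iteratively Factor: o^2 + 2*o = (o + 2)*(o)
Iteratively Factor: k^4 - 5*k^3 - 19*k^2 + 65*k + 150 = (k + 2)*(k^3 - 7*k^2 - 5*k + 75) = (k - 5)*(k + 2)*(k^2 - 2*k - 15) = (k - 5)^2*(k + 2)*(k + 3)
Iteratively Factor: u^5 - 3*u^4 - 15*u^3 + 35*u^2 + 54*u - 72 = (u + 3)*(u^4 - 6*u^3 + 3*u^2 + 26*u - 24) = (u - 3)*(u + 3)*(u^3 - 3*u^2 - 6*u + 8) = (u - 3)*(u - 1)*(u + 3)*(u^2 - 2*u - 8) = (u - 3)*(u - 1)*(u + 2)*(u + 3)*(u - 4)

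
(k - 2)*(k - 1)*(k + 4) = k^3 + k^2 - 10*k + 8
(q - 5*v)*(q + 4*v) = q^2 - q*v - 20*v^2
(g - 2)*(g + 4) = g^2 + 2*g - 8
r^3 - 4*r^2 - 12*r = r*(r - 6)*(r + 2)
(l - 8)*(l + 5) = l^2 - 3*l - 40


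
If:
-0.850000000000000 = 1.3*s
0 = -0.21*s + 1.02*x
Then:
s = -0.65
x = -0.13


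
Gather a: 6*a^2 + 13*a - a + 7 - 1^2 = 6*a^2 + 12*a + 6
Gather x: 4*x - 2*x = 2*x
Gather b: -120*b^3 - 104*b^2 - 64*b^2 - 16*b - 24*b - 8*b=-120*b^3 - 168*b^2 - 48*b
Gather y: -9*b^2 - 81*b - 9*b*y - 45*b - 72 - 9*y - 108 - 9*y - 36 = -9*b^2 - 126*b + y*(-9*b - 18) - 216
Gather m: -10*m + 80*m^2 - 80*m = 80*m^2 - 90*m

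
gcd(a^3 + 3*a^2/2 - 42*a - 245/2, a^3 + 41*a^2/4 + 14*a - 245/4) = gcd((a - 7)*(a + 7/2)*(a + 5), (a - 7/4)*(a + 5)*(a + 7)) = a + 5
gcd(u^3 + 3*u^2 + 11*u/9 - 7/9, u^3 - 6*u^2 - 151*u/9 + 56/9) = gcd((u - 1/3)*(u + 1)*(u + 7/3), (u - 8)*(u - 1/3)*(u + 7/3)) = u^2 + 2*u - 7/9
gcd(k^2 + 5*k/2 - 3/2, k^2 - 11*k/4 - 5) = 1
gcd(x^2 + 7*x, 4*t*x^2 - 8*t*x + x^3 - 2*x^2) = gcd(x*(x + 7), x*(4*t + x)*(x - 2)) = x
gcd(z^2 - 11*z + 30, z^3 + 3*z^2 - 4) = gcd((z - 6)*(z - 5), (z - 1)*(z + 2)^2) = 1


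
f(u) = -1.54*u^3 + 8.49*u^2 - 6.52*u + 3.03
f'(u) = -4.62*u^2 + 16.98*u - 6.52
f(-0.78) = 14.01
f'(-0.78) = -22.58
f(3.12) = 18.56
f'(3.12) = 1.48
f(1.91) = 10.82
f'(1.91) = 9.06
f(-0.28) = 5.56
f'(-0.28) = -11.64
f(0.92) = 3.02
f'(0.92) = 5.19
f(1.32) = 5.67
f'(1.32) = 7.84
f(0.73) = 2.20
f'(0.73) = 3.41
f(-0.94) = 17.94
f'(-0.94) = -26.56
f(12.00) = -1513.77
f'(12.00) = -468.04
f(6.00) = -63.09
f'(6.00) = -70.96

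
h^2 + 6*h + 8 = (h + 2)*(h + 4)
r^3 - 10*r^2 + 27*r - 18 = (r - 6)*(r - 3)*(r - 1)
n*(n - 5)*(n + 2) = n^3 - 3*n^2 - 10*n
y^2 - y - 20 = (y - 5)*(y + 4)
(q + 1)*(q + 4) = q^2 + 5*q + 4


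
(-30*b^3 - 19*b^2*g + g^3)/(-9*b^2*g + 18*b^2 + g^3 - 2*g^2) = (10*b^2 + 3*b*g - g^2)/(3*b*g - 6*b - g^2 + 2*g)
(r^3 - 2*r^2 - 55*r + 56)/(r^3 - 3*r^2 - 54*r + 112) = (r - 1)/(r - 2)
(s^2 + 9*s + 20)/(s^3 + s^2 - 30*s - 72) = (s + 5)/(s^2 - 3*s - 18)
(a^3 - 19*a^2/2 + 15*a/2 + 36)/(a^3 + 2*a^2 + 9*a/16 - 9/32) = 16*(a^2 - 11*a + 24)/(16*a^2 + 8*a - 3)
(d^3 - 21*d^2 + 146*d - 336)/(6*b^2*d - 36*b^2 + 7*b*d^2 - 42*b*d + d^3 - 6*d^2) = (d^2 - 15*d + 56)/(6*b^2 + 7*b*d + d^2)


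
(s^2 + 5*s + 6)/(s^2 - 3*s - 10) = (s + 3)/(s - 5)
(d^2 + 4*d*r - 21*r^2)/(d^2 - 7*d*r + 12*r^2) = (-d - 7*r)/(-d + 4*r)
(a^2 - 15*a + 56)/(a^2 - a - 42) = (a - 8)/(a + 6)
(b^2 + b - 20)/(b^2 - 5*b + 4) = (b + 5)/(b - 1)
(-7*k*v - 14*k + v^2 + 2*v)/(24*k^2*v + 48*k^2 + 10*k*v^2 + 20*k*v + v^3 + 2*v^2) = (-7*k + v)/(24*k^2 + 10*k*v + v^2)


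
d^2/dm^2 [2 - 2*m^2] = -4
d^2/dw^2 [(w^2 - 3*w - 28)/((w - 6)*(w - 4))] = 2*(7*w^3 - 156*w^2 + 1056*w - 2272)/(w^6 - 30*w^5 + 372*w^4 - 2440*w^3 + 8928*w^2 - 17280*w + 13824)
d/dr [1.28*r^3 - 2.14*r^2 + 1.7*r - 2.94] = 3.84*r^2 - 4.28*r + 1.7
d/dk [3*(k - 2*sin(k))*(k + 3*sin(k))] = 3*k*cos(k) + 6*k + 3*sin(k) - 18*sin(2*k)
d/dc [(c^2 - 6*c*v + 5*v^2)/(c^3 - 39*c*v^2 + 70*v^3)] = (-c^2 + 2*c*v - 9*v^2)/(c^4 + 10*c^3*v - 3*c^2*v^2 - 140*c*v^3 + 196*v^4)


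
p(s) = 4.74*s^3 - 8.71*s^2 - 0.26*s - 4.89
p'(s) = 14.22*s^2 - 17.42*s - 0.26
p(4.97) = 360.57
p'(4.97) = 264.41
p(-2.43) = -123.70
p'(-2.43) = 126.04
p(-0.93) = -15.99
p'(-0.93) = 28.24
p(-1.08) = -20.74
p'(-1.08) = 35.14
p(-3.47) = -306.91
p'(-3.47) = 231.41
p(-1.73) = -55.05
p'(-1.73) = 72.44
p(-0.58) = -8.59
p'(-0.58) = 14.63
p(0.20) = -5.25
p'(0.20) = -3.18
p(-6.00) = -1340.73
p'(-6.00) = 616.18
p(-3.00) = -210.48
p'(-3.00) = 179.98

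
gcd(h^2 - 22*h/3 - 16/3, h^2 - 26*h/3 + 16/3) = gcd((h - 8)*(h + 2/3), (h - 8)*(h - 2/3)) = h - 8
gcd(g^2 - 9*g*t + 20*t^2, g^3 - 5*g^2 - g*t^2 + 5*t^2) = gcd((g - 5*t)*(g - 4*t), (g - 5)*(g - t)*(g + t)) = 1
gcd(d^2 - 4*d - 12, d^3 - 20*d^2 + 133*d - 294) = d - 6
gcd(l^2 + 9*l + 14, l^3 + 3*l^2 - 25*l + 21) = l + 7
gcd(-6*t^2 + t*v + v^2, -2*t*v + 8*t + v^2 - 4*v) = 2*t - v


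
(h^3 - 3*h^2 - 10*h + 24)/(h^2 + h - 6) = h - 4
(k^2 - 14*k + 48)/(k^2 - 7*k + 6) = (k - 8)/(k - 1)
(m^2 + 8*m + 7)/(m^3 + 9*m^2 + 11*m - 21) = (m + 1)/(m^2 + 2*m - 3)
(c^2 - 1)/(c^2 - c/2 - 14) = 2*(1 - c^2)/(-2*c^2 + c + 28)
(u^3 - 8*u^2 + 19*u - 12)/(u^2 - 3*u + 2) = (u^2 - 7*u + 12)/(u - 2)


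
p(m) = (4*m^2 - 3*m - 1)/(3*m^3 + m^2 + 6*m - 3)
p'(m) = (8*m - 3)/(3*m^3 + m^2 + 6*m - 3) + (-9*m^2 - 2*m - 6)*(4*m^2 - 3*m - 1)/(3*m^3 + m^2 + 6*m - 3)^2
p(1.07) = 0.04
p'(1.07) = 0.57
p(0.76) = -0.28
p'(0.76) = 1.92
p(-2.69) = -0.51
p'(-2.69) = -0.13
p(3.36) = 0.24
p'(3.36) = -0.02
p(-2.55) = -0.53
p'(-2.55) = -0.13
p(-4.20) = -0.35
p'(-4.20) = -0.08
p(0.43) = -453.20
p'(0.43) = 1129368.34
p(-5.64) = -0.26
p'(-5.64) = -0.05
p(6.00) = 0.17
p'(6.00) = -0.02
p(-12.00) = -0.12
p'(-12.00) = -0.01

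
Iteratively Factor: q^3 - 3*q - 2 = (q + 1)*(q^2 - q - 2) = (q - 2)*(q + 1)*(q + 1)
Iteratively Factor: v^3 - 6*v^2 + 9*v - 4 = (v - 1)*(v^2 - 5*v + 4) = (v - 4)*(v - 1)*(v - 1)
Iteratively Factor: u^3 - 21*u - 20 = (u - 5)*(u^2 + 5*u + 4) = (u - 5)*(u + 1)*(u + 4)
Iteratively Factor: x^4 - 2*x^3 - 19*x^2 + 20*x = (x + 4)*(x^3 - 6*x^2 + 5*x) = (x - 1)*(x + 4)*(x^2 - 5*x) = x*(x - 1)*(x + 4)*(x - 5)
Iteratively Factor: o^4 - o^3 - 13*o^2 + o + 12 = (o - 1)*(o^3 - 13*o - 12) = (o - 1)*(o + 3)*(o^2 - 3*o - 4) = (o - 4)*(o - 1)*(o + 3)*(o + 1)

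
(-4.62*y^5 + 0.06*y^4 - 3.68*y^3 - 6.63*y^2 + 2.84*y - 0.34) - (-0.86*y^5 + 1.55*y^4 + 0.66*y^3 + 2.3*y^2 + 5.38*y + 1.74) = -3.76*y^5 - 1.49*y^4 - 4.34*y^3 - 8.93*y^2 - 2.54*y - 2.08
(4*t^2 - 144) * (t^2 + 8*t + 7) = 4*t^4 + 32*t^3 - 116*t^2 - 1152*t - 1008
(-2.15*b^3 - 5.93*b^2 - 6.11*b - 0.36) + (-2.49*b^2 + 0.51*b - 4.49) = -2.15*b^3 - 8.42*b^2 - 5.6*b - 4.85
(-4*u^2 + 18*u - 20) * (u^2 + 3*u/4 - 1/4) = -4*u^4 + 15*u^3 - 11*u^2/2 - 39*u/2 + 5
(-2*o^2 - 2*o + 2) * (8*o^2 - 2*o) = -16*o^4 - 12*o^3 + 20*o^2 - 4*o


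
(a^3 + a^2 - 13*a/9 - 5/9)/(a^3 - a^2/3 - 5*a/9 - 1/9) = (3*a + 5)/(3*a + 1)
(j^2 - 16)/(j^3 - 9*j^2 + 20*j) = (j + 4)/(j*(j - 5))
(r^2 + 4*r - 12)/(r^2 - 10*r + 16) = (r + 6)/(r - 8)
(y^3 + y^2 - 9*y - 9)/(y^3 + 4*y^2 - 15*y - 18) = (y + 3)/(y + 6)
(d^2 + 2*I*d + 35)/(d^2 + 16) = (d^2 + 2*I*d + 35)/(d^2 + 16)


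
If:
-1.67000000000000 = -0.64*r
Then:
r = 2.61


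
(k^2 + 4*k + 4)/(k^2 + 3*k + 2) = (k + 2)/(k + 1)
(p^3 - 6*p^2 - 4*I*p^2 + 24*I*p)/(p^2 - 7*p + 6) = p*(p - 4*I)/(p - 1)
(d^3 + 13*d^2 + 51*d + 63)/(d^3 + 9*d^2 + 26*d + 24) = (d^2 + 10*d + 21)/(d^2 + 6*d + 8)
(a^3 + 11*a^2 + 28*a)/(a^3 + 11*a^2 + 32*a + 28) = a*(a + 4)/(a^2 + 4*a + 4)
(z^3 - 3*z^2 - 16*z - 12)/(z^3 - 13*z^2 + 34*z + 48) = (z + 2)/(z - 8)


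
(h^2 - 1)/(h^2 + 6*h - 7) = (h + 1)/(h + 7)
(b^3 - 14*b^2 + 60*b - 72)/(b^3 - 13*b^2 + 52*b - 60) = (b - 6)/(b - 5)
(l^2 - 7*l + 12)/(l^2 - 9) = (l - 4)/(l + 3)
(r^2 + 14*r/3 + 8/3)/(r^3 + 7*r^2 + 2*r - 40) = (r + 2/3)/(r^2 + 3*r - 10)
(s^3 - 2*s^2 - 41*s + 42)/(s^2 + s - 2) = (s^2 - s - 42)/(s + 2)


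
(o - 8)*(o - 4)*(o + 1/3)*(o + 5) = o^4 - 20*o^3/3 - 91*o^2/3 + 452*o/3 + 160/3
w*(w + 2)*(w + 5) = w^3 + 7*w^2 + 10*w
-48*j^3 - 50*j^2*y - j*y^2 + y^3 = (-8*j + y)*(j + y)*(6*j + y)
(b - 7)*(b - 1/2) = b^2 - 15*b/2 + 7/2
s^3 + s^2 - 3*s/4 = s*(s - 1/2)*(s + 3/2)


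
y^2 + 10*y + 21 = (y + 3)*(y + 7)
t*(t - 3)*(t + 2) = t^3 - t^2 - 6*t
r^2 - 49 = (r - 7)*(r + 7)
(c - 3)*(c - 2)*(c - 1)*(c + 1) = c^4 - 5*c^3 + 5*c^2 + 5*c - 6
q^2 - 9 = (q - 3)*(q + 3)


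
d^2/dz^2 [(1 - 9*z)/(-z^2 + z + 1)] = 2*(9*z^3 - 3*z^2 + 30*z - 11)/(z^6 - 3*z^5 + 5*z^3 - 3*z - 1)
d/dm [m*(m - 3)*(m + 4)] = 3*m^2 + 2*m - 12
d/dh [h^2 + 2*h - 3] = 2*h + 2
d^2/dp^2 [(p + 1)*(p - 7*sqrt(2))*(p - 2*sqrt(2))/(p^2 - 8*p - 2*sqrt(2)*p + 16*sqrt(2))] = 18*(-7*sqrt(2)*p^3 + 8*p^3 - 48*sqrt(2)*p^2 + 84*p^2 - 168*sqrt(2)*p + 192*p - 128*sqrt(2) + 224)/(p^6 - 24*p^5 - 6*sqrt(2)*p^5 + 144*sqrt(2)*p^4 + 216*p^4 - 1168*sqrt(2)*p^3 - 1088*p^3 + 4608*p^2 + 3456*sqrt(2)*p^2 - 12288*p - 3072*sqrt(2)*p + 8192*sqrt(2))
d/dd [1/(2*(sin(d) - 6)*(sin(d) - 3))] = (9 - 2*sin(d))*cos(d)/(2*(sin(d) - 6)^2*(sin(d) - 3)^2)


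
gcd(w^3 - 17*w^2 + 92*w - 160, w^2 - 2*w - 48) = w - 8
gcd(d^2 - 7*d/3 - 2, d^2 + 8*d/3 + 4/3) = d + 2/3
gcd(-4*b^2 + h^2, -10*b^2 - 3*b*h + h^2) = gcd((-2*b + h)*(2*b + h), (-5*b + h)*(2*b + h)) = 2*b + h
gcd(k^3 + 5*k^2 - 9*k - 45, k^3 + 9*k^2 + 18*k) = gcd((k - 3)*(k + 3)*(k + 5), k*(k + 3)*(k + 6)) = k + 3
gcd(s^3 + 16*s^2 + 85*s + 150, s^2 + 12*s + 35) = s + 5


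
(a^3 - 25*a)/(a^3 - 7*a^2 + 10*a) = (a + 5)/(a - 2)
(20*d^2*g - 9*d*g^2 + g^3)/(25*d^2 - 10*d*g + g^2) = g*(4*d - g)/(5*d - g)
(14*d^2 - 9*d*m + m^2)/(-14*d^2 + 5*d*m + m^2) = (-7*d + m)/(7*d + m)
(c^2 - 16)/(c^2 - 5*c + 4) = (c + 4)/(c - 1)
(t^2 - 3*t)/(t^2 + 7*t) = (t - 3)/(t + 7)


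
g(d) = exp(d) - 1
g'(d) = exp(d)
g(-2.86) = -0.94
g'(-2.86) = 0.06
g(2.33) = 9.28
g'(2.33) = 10.28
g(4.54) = 92.69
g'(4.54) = 93.69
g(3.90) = 48.40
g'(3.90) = 49.40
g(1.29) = 2.63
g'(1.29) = 3.63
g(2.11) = 7.25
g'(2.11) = 8.25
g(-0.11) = -0.10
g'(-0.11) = 0.90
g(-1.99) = -0.86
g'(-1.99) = 0.14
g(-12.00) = -1.00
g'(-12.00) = 0.00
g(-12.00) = -1.00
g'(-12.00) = 0.00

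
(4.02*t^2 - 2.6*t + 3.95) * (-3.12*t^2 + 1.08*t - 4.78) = -12.5424*t^4 + 12.4536*t^3 - 34.3476*t^2 + 16.694*t - 18.881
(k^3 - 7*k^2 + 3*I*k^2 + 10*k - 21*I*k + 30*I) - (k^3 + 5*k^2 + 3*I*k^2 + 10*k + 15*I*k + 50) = -12*k^2 - 36*I*k - 50 + 30*I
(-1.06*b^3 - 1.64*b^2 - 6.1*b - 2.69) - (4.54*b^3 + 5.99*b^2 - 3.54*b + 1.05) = -5.6*b^3 - 7.63*b^2 - 2.56*b - 3.74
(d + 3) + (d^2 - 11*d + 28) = d^2 - 10*d + 31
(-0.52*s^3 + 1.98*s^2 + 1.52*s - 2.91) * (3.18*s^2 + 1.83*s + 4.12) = -1.6536*s^5 + 5.3448*s^4 + 6.3146*s^3 + 1.6854*s^2 + 0.9371*s - 11.9892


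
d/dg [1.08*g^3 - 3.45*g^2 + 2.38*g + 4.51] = 3.24*g^2 - 6.9*g + 2.38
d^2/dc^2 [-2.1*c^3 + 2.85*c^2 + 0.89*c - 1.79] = 5.7 - 12.6*c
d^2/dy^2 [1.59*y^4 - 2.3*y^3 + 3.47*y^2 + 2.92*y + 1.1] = 19.08*y^2 - 13.8*y + 6.94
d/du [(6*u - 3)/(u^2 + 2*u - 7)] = 6*(-u^2 + u - 6)/(u^4 + 4*u^3 - 10*u^2 - 28*u + 49)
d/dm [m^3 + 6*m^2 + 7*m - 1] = 3*m^2 + 12*m + 7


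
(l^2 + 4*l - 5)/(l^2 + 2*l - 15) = (l - 1)/(l - 3)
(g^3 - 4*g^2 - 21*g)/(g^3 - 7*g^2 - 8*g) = (-g^2 + 4*g + 21)/(-g^2 + 7*g + 8)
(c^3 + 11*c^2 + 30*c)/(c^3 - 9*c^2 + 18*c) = (c^2 + 11*c + 30)/(c^2 - 9*c + 18)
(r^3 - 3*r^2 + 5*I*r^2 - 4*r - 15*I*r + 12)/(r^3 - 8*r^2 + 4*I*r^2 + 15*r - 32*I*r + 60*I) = (r + I)/(r - 5)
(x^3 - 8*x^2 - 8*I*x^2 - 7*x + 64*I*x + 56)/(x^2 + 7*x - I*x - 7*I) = (x^2 - x*(8 + 7*I) + 56*I)/(x + 7)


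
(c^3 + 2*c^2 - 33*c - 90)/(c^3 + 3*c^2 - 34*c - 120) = (c + 3)/(c + 4)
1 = 1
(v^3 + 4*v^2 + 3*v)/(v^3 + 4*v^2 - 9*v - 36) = v*(v + 1)/(v^2 + v - 12)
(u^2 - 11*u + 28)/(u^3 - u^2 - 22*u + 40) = (u - 7)/(u^2 + 3*u - 10)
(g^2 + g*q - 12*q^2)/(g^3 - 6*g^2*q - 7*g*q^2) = (-g^2 - g*q + 12*q^2)/(g*(-g^2 + 6*g*q + 7*q^2))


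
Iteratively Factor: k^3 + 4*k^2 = (k)*(k^2 + 4*k) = k^2*(k + 4)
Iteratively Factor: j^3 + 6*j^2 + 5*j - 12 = (j + 4)*(j^2 + 2*j - 3) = (j - 1)*(j + 4)*(j + 3)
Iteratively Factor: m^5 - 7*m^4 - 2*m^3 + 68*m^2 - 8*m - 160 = (m + 2)*(m^4 - 9*m^3 + 16*m^2 + 36*m - 80) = (m - 2)*(m + 2)*(m^3 - 7*m^2 + 2*m + 40) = (m - 4)*(m - 2)*(m + 2)*(m^2 - 3*m - 10) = (m - 5)*(m - 4)*(m - 2)*(m + 2)*(m + 2)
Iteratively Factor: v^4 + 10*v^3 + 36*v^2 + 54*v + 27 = (v + 3)*(v^3 + 7*v^2 + 15*v + 9) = (v + 1)*(v + 3)*(v^2 + 6*v + 9) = (v + 1)*(v + 3)^2*(v + 3)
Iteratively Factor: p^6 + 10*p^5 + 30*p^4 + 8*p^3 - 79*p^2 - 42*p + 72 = (p + 3)*(p^5 + 7*p^4 + 9*p^3 - 19*p^2 - 22*p + 24) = (p + 3)^2*(p^4 + 4*p^3 - 3*p^2 - 10*p + 8) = (p + 3)^2*(p + 4)*(p^3 - 3*p + 2) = (p - 1)*(p + 3)^2*(p + 4)*(p^2 + p - 2) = (p - 1)^2*(p + 3)^2*(p + 4)*(p + 2)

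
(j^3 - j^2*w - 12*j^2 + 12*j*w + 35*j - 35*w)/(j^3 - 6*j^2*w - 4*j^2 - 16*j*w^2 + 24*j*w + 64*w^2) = (j^3 - j^2*w - 12*j^2 + 12*j*w + 35*j - 35*w)/(j^3 - 6*j^2*w - 4*j^2 - 16*j*w^2 + 24*j*w + 64*w^2)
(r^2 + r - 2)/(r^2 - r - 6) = (r - 1)/(r - 3)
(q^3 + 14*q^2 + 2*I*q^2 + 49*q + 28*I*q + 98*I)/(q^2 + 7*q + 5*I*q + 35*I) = (q^2 + q*(7 + 2*I) + 14*I)/(q + 5*I)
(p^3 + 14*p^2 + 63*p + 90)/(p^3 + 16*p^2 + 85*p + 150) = (p + 3)/(p + 5)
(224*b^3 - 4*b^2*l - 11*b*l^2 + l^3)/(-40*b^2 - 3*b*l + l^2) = (-28*b^2 - 3*b*l + l^2)/(5*b + l)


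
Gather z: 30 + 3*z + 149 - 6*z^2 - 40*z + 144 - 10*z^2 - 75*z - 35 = -16*z^2 - 112*z + 288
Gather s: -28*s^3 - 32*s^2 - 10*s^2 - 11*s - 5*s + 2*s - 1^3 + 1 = -28*s^3 - 42*s^2 - 14*s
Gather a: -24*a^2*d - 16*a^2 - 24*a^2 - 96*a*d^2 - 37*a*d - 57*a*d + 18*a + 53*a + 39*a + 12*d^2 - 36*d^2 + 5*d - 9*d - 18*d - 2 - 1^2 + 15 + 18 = a^2*(-24*d - 40) + a*(-96*d^2 - 94*d + 110) - 24*d^2 - 22*d + 30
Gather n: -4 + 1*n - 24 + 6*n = 7*n - 28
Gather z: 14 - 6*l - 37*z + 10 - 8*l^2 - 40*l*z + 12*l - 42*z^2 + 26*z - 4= -8*l^2 + 6*l - 42*z^2 + z*(-40*l - 11) + 20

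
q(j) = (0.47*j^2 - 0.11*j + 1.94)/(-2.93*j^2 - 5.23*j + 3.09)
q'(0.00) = 1.03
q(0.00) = 0.63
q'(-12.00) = -0.00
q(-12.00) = -0.20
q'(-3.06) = -0.86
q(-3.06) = -0.80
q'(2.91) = 0.02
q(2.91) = -0.15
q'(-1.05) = -0.29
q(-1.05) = 0.48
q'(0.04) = 1.25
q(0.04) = 0.67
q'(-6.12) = -0.03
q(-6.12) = -0.27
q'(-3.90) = -0.20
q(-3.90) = -0.45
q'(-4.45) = -0.11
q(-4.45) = -0.37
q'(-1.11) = -0.34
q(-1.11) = 0.50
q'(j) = (0.94*j - 0.11)/(-2.93*j^2 - 5.23*j + 3.09) + (5.86*j + 5.23)*(0.47*j^2 - 0.11*j + 1.94)/(-2.93*j^2 - 5.23*j + 3.09)^2 = (-2.7804*j^2 + 14.273*j + 9.8063)/(8.5849*j^4 + 30.6478*j^3 + 9.24550000000001*j^2 - 32.3214*j + 9.5481)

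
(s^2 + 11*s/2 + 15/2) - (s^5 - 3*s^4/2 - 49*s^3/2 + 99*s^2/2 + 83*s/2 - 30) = -s^5 + 3*s^4/2 + 49*s^3/2 - 97*s^2/2 - 36*s + 75/2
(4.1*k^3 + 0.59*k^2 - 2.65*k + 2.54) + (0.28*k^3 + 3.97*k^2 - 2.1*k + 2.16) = 4.38*k^3 + 4.56*k^2 - 4.75*k + 4.7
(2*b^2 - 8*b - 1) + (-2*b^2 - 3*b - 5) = -11*b - 6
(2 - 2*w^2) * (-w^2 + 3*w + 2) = 2*w^4 - 6*w^3 - 6*w^2 + 6*w + 4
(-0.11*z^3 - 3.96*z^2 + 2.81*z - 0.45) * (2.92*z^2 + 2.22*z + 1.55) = -0.3212*z^5 - 11.8074*z^4 - 0.756500000000001*z^3 - 1.2138*z^2 + 3.3565*z - 0.6975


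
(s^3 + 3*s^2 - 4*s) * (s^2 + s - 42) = s^5 + 4*s^4 - 43*s^3 - 130*s^2 + 168*s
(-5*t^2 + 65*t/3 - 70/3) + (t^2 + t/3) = -4*t^2 + 22*t - 70/3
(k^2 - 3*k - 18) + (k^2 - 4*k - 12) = 2*k^2 - 7*k - 30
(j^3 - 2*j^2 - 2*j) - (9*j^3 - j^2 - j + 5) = -8*j^3 - j^2 - j - 5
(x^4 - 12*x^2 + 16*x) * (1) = x^4 - 12*x^2 + 16*x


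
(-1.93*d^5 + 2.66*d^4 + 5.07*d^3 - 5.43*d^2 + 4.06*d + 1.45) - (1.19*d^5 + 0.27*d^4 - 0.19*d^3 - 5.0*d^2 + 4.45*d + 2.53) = -3.12*d^5 + 2.39*d^4 + 5.26*d^3 - 0.43*d^2 - 0.390000000000001*d - 1.08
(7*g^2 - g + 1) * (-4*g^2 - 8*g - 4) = -28*g^4 - 52*g^3 - 24*g^2 - 4*g - 4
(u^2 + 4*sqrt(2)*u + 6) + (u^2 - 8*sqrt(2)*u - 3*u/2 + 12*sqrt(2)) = 2*u^2 - 4*sqrt(2)*u - 3*u/2 + 6 + 12*sqrt(2)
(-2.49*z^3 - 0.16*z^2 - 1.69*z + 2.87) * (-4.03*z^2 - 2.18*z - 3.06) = 10.0347*z^5 + 6.073*z^4 + 14.7789*z^3 - 7.3923*z^2 - 1.0852*z - 8.7822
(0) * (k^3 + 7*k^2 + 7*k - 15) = 0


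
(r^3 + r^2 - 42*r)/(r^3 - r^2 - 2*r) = (-r^2 - r + 42)/(-r^2 + r + 2)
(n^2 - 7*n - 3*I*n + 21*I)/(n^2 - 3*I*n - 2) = (-n^2 + 7*n + 3*I*n - 21*I)/(-n^2 + 3*I*n + 2)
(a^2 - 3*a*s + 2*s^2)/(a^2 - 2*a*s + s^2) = (-a + 2*s)/(-a + s)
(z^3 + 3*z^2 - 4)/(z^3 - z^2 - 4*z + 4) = (z + 2)/(z - 2)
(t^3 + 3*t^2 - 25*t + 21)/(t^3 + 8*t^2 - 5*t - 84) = (t - 1)/(t + 4)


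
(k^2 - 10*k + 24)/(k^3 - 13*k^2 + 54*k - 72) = 1/(k - 3)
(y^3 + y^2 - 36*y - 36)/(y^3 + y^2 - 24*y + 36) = (y^2 - 5*y - 6)/(y^2 - 5*y + 6)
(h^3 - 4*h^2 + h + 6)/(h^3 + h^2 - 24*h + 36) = (h + 1)/(h + 6)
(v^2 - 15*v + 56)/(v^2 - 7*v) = (v - 8)/v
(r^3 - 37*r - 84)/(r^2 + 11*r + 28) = (r^2 - 4*r - 21)/(r + 7)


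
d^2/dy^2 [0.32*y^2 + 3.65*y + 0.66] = 0.640000000000000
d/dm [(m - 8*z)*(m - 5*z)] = 2*m - 13*z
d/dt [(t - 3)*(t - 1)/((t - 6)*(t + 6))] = 2*(2*t^2 - 39*t + 72)/(t^4 - 72*t^2 + 1296)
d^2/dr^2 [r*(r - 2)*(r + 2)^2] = 12*r^2 + 12*r - 8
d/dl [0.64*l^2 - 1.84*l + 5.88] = 1.28*l - 1.84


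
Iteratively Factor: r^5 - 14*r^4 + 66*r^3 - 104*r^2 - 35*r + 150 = (r - 5)*(r^4 - 9*r^3 + 21*r^2 + r - 30) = (r - 5)*(r - 2)*(r^3 - 7*r^2 + 7*r + 15) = (r - 5)*(r - 2)*(r + 1)*(r^2 - 8*r + 15) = (r - 5)*(r - 3)*(r - 2)*(r + 1)*(r - 5)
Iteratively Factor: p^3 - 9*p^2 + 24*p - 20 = (p - 5)*(p^2 - 4*p + 4) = (p - 5)*(p - 2)*(p - 2)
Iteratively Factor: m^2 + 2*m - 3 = (m + 3)*(m - 1)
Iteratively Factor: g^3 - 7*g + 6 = (g - 1)*(g^2 + g - 6) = (g - 1)*(g + 3)*(g - 2)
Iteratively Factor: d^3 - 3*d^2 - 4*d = (d + 1)*(d^2 - 4*d) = (d - 4)*(d + 1)*(d)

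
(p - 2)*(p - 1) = p^2 - 3*p + 2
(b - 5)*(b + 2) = b^2 - 3*b - 10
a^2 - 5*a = a*(a - 5)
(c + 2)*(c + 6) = c^2 + 8*c + 12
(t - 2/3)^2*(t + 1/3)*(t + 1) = t^4 - t^2 + 4*t/27 + 4/27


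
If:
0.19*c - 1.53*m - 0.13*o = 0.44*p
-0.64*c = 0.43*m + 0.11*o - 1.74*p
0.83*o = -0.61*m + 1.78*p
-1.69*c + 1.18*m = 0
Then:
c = 0.00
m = 0.00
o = 0.00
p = 0.00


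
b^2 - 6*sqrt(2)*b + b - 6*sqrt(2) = (b + 1)*(b - 6*sqrt(2))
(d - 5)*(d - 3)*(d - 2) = d^3 - 10*d^2 + 31*d - 30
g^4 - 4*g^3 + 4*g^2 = g^2*(g - 2)^2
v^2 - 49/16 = (v - 7/4)*(v + 7/4)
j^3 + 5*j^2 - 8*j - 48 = (j - 3)*(j + 4)^2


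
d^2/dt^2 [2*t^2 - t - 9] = 4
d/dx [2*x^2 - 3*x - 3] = 4*x - 3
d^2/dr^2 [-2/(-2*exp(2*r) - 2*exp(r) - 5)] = 4*(4*(2*exp(r) + 1)^2*exp(r) - (4*exp(r) + 1)*(2*exp(2*r) + 2*exp(r) + 5))*exp(r)/(2*exp(2*r) + 2*exp(r) + 5)^3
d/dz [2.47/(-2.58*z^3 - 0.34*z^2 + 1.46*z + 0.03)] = (19.1178*z^2 + 1.6796*z - 3.6062)/(2.58*z^3 + 0.34*z^2 - 1.46*z - 0.03)^2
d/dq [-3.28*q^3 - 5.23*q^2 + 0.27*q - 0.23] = -9.84*q^2 - 10.46*q + 0.27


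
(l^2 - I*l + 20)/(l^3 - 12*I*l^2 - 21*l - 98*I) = (-l^2 + I*l - 20)/(-l^3 + 12*I*l^2 + 21*l + 98*I)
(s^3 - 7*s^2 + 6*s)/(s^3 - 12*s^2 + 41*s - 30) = s/(s - 5)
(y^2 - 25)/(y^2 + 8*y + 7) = (y^2 - 25)/(y^2 + 8*y + 7)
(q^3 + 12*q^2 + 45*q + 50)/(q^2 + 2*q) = q + 10 + 25/q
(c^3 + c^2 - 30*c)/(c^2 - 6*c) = (c^2 + c - 30)/(c - 6)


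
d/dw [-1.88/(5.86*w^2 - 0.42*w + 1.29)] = (22.0336*w - 0.7896)/(5.86*w^2 - 0.42*w + 1.29)^2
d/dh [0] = 0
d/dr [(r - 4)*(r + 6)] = 2*r + 2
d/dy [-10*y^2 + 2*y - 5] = 2 - 20*y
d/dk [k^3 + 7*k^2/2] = k*(3*k + 7)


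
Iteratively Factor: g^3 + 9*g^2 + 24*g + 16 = (g + 1)*(g^2 + 8*g + 16) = (g + 1)*(g + 4)*(g + 4)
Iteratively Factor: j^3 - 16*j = (j + 4)*(j^2 - 4*j) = (j - 4)*(j + 4)*(j)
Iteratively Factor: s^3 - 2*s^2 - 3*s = (s - 3)*(s^2 + s) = s*(s - 3)*(s + 1)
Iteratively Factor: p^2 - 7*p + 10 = (p - 5)*(p - 2)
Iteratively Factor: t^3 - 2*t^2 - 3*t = (t + 1)*(t^2 - 3*t) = (t - 3)*(t + 1)*(t)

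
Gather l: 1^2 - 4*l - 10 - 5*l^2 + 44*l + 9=-5*l^2 + 40*l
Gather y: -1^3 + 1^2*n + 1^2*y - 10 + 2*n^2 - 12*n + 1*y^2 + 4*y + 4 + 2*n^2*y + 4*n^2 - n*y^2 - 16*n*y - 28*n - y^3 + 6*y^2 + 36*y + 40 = 6*n^2 - 39*n - y^3 + y^2*(7 - n) + y*(2*n^2 - 16*n + 41) + 33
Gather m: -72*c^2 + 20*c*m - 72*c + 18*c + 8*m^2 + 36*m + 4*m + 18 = -72*c^2 - 54*c + 8*m^2 + m*(20*c + 40) + 18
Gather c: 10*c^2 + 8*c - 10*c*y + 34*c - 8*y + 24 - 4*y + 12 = 10*c^2 + c*(42 - 10*y) - 12*y + 36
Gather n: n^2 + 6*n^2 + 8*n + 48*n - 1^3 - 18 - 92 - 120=7*n^2 + 56*n - 231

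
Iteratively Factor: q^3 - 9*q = (q)*(q^2 - 9) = q*(q - 3)*(q + 3)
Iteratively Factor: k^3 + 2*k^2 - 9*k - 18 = (k - 3)*(k^2 + 5*k + 6) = (k - 3)*(k + 3)*(k + 2)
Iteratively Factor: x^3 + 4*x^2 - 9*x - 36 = (x + 3)*(x^2 + x - 12) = (x + 3)*(x + 4)*(x - 3)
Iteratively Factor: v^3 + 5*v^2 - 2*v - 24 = (v + 3)*(v^2 + 2*v - 8) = (v + 3)*(v + 4)*(v - 2)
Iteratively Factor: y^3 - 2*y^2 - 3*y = (y - 3)*(y^2 + y) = y*(y - 3)*(y + 1)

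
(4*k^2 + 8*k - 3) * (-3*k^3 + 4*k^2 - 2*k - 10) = -12*k^5 - 8*k^4 + 33*k^3 - 68*k^2 - 74*k + 30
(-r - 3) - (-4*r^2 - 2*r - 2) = 4*r^2 + r - 1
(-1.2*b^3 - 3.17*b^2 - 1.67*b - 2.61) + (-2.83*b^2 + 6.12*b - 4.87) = -1.2*b^3 - 6.0*b^2 + 4.45*b - 7.48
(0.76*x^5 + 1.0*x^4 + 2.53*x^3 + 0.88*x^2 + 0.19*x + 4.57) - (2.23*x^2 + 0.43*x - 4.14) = 0.76*x^5 + 1.0*x^4 + 2.53*x^3 - 1.35*x^2 - 0.24*x + 8.71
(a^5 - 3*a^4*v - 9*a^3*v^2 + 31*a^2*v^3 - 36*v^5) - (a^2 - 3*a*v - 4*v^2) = a^5 - 3*a^4*v - 9*a^3*v^2 + 31*a^2*v^3 - a^2 + 3*a*v - 36*v^5 + 4*v^2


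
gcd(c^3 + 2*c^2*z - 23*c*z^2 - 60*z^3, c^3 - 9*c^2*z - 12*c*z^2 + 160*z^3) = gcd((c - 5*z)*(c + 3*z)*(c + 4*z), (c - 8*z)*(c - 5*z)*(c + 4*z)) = -c^2 + c*z + 20*z^2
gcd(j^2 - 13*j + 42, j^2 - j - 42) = j - 7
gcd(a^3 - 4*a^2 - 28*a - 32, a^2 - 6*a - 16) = a^2 - 6*a - 16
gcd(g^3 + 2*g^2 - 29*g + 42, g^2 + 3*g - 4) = 1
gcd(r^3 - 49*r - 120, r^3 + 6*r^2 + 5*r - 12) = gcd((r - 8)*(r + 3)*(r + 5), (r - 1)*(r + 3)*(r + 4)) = r + 3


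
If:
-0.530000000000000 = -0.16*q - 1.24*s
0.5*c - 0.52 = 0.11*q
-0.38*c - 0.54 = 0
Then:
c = -1.42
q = -11.19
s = 1.87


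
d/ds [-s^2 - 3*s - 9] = -2*s - 3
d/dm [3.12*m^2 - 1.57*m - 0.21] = 6.24*m - 1.57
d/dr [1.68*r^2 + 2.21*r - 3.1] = 3.36*r + 2.21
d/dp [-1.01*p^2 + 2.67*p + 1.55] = 2.67 - 2.02*p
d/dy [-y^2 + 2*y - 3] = 2 - 2*y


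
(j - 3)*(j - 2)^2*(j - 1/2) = j^4 - 15*j^3/2 + 39*j^2/2 - 20*j + 6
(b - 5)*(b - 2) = b^2 - 7*b + 10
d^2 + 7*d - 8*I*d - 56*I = (d + 7)*(d - 8*I)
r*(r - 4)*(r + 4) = r^3 - 16*r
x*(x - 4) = x^2 - 4*x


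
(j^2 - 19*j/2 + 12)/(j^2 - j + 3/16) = 8*(2*j^2 - 19*j + 24)/(16*j^2 - 16*j + 3)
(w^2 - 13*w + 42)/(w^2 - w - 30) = (w - 7)/(w + 5)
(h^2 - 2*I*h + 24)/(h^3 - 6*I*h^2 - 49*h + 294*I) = (h + 4*I)/(h^2 - 49)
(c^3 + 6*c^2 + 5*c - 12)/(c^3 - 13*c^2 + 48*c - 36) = (c^2 + 7*c + 12)/(c^2 - 12*c + 36)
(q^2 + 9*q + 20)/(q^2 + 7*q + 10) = (q + 4)/(q + 2)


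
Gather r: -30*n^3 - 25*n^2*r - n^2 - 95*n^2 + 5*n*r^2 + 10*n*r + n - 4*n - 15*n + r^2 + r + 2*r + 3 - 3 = -30*n^3 - 96*n^2 - 18*n + r^2*(5*n + 1) + r*(-25*n^2 + 10*n + 3)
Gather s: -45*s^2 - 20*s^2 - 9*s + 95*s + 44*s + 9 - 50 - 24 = -65*s^2 + 130*s - 65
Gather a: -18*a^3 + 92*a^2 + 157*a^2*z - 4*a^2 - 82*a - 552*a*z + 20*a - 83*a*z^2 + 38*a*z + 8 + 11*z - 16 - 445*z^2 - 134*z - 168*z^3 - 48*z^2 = -18*a^3 + a^2*(157*z + 88) + a*(-83*z^2 - 514*z - 62) - 168*z^3 - 493*z^2 - 123*z - 8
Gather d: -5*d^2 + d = -5*d^2 + d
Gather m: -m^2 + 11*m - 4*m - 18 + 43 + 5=-m^2 + 7*m + 30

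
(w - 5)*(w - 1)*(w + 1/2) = w^3 - 11*w^2/2 + 2*w + 5/2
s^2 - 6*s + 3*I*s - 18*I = (s - 6)*(s + 3*I)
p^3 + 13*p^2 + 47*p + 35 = (p + 1)*(p + 5)*(p + 7)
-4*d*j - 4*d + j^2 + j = (-4*d + j)*(j + 1)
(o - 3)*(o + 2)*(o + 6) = o^3 + 5*o^2 - 12*o - 36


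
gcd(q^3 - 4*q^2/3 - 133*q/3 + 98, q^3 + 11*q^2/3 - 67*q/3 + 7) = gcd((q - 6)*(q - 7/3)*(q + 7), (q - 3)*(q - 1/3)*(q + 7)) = q + 7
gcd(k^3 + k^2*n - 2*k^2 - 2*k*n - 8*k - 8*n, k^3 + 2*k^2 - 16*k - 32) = k^2 - 2*k - 8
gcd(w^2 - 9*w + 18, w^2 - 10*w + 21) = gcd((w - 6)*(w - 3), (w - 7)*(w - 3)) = w - 3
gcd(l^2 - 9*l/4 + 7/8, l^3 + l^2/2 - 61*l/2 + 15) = l - 1/2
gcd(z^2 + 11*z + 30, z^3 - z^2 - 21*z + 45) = z + 5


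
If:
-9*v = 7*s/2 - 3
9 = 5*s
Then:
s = 9/5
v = -11/30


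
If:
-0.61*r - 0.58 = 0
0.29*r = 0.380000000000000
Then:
No Solution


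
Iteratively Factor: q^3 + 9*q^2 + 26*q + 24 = (q + 4)*(q^2 + 5*q + 6) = (q + 3)*(q + 4)*(q + 2)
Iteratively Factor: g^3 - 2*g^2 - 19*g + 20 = (g - 5)*(g^2 + 3*g - 4) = (g - 5)*(g - 1)*(g + 4)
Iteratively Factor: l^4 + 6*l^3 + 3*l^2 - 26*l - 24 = (l - 2)*(l^3 + 8*l^2 + 19*l + 12) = (l - 2)*(l + 4)*(l^2 + 4*l + 3) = (l - 2)*(l + 1)*(l + 4)*(l + 3)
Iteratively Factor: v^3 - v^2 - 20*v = (v - 5)*(v^2 + 4*v) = v*(v - 5)*(v + 4)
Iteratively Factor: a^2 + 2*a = (a + 2)*(a)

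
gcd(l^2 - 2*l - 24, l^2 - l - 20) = l + 4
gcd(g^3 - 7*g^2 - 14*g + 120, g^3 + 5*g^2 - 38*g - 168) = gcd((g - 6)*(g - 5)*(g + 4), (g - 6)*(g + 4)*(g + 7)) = g^2 - 2*g - 24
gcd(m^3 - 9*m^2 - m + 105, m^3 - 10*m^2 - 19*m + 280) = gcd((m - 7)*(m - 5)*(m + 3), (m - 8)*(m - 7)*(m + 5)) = m - 7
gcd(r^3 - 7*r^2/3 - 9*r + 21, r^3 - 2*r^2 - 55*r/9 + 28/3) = r - 3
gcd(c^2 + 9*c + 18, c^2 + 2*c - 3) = c + 3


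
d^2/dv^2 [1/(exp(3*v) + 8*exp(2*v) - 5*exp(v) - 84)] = ((-9*exp(2*v) - 32*exp(v) + 5)*(exp(3*v) + 8*exp(2*v) - 5*exp(v) - 84) + 2*(3*exp(2*v) + 16*exp(v) - 5)^2*exp(v))*exp(v)/(exp(3*v) + 8*exp(2*v) - 5*exp(v) - 84)^3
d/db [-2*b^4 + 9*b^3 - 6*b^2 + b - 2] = -8*b^3 + 27*b^2 - 12*b + 1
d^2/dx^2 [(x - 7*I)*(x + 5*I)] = 2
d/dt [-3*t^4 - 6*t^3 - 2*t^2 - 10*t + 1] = -12*t^3 - 18*t^2 - 4*t - 10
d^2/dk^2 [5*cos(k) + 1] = -5*cos(k)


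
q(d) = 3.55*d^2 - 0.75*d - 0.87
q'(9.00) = 63.15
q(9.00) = 279.93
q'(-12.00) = -85.95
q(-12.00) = 519.33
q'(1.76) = 11.75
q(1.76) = 8.81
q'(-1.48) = -11.26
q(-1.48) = 8.02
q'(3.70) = 25.52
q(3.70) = 44.95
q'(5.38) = 37.45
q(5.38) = 97.85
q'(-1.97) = -14.74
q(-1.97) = 14.38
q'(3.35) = 23.04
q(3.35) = 36.46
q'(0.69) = 4.15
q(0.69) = 0.30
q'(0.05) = -0.40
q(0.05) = -0.90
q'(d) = 7.1*d - 0.75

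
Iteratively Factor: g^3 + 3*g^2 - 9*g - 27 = (g + 3)*(g^2 - 9) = (g + 3)^2*(g - 3)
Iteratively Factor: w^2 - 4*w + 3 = (w - 3)*(w - 1)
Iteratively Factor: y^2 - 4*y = (y - 4)*(y)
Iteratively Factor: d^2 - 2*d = (d - 2)*(d)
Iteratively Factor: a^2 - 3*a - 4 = (a - 4)*(a + 1)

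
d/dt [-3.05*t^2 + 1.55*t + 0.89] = 1.55 - 6.1*t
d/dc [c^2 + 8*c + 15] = 2*c + 8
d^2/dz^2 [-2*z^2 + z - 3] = -4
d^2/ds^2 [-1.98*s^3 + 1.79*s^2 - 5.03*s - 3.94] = 3.58 - 11.88*s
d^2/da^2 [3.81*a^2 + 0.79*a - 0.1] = 7.62000000000000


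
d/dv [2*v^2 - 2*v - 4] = 4*v - 2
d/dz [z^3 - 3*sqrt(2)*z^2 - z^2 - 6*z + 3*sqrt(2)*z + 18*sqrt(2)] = 3*z^2 - 6*sqrt(2)*z - 2*z - 6 + 3*sqrt(2)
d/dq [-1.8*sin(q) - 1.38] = -1.8*cos(q)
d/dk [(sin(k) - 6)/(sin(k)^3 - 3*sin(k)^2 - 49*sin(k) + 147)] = (-2*sin(k)^3 + 21*sin(k)^2 - 36*sin(k) - 147)*cos(k)/(sin(k)^3 - 3*sin(k)^2 - 49*sin(k) + 147)^2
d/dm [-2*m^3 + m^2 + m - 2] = -6*m^2 + 2*m + 1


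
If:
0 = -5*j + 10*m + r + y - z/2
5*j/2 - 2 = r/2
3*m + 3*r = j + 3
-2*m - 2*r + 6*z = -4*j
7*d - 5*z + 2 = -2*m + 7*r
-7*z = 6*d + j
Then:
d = 62/1031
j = 1923/2062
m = 668/1031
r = 1367/2062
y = -10605/4124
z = -381/2062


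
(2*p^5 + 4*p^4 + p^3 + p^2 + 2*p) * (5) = 10*p^5 + 20*p^4 + 5*p^3 + 5*p^2 + 10*p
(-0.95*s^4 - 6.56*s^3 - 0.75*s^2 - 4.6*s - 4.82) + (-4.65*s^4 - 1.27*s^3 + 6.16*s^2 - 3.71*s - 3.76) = -5.6*s^4 - 7.83*s^3 + 5.41*s^2 - 8.31*s - 8.58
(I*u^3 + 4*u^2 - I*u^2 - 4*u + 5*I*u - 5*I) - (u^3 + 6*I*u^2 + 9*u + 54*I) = -u^3 + I*u^3 + 4*u^2 - 7*I*u^2 - 13*u + 5*I*u - 59*I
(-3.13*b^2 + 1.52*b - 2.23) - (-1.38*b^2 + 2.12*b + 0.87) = -1.75*b^2 - 0.6*b - 3.1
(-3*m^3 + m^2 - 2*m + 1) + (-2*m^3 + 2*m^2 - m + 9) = -5*m^3 + 3*m^2 - 3*m + 10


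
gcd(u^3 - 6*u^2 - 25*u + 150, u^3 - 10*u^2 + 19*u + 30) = u^2 - 11*u + 30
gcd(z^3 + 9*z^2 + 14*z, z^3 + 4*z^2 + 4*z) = z^2 + 2*z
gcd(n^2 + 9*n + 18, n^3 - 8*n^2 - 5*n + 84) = n + 3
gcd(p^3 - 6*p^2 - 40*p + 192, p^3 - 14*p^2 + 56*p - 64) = p^2 - 12*p + 32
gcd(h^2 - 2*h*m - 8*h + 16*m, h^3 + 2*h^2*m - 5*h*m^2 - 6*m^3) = h - 2*m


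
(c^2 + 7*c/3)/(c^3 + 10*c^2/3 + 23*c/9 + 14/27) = 9*c/(9*c^2 + 9*c + 2)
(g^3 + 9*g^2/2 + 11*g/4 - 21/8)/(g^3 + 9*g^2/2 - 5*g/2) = (g^2 + 5*g + 21/4)/(g*(g + 5))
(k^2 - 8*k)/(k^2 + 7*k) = (k - 8)/(k + 7)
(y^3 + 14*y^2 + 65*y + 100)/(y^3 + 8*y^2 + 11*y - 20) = (y + 5)/(y - 1)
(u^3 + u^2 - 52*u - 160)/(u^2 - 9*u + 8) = (u^2 + 9*u + 20)/(u - 1)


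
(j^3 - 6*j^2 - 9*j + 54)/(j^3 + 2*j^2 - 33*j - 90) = (j - 3)/(j + 5)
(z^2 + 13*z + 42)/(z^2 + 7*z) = (z + 6)/z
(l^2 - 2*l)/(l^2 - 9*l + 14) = l/(l - 7)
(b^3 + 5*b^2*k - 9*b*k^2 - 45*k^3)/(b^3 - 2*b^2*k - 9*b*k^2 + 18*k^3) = (b + 5*k)/(b - 2*k)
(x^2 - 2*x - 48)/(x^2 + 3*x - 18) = (x - 8)/(x - 3)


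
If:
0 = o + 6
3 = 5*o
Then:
No Solution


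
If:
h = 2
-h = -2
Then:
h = 2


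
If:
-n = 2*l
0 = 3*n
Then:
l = 0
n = 0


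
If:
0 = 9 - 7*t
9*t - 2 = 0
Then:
No Solution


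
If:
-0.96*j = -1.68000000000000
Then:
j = 1.75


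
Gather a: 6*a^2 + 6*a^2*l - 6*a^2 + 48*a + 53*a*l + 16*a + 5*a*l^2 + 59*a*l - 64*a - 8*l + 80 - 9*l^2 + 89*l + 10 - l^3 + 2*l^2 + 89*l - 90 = 6*a^2*l + a*(5*l^2 + 112*l) - l^3 - 7*l^2 + 170*l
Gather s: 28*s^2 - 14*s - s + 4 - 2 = 28*s^2 - 15*s + 2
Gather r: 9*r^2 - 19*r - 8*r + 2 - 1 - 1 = 9*r^2 - 27*r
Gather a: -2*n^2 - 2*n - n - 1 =-2*n^2 - 3*n - 1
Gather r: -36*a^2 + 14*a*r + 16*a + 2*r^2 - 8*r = -36*a^2 + 16*a + 2*r^2 + r*(14*a - 8)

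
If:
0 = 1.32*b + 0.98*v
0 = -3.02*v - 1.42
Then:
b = 0.35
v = -0.47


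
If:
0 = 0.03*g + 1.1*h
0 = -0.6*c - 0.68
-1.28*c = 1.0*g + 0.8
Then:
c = -1.13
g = 0.65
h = -0.02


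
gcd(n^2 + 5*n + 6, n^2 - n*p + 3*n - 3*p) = n + 3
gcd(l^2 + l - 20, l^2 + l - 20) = l^2 + l - 20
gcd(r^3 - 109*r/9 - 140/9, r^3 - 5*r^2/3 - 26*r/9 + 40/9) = r + 5/3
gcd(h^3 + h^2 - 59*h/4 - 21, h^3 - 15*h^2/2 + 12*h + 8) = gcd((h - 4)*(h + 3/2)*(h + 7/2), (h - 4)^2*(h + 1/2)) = h - 4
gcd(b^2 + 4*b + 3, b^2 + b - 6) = b + 3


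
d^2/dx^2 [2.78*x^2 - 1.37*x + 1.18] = 5.56000000000000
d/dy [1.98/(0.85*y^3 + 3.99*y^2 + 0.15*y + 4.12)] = (-5.049*y^2 - 15.8004*y - 0.297)/(0.85*y^3 + 3.99*y^2 + 0.15*y + 4.12)^2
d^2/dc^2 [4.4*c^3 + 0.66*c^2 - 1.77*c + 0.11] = 26.4*c + 1.32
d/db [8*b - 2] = 8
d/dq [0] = 0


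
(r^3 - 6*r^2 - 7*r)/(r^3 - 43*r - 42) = r/(r + 6)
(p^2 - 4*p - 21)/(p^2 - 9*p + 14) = (p + 3)/(p - 2)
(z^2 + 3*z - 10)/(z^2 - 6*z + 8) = (z + 5)/(z - 4)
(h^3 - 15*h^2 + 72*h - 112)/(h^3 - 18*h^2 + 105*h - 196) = (h - 4)/(h - 7)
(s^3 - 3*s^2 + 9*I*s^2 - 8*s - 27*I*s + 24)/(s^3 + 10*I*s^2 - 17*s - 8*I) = (s - 3)/(s + I)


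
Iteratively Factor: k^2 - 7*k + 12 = (k - 3)*(k - 4)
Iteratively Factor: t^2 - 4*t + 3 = (t - 3)*(t - 1)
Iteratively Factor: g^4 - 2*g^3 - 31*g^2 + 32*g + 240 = (g - 4)*(g^3 + 2*g^2 - 23*g - 60) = (g - 4)*(g + 4)*(g^2 - 2*g - 15) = (g - 4)*(g + 3)*(g + 4)*(g - 5)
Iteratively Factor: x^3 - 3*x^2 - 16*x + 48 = (x + 4)*(x^2 - 7*x + 12) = (x - 4)*(x + 4)*(x - 3)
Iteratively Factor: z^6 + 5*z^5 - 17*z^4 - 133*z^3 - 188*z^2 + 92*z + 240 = (z - 1)*(z^5 + 6*z^4 - 11*z^3 - 144*z^2 - 332*z - 240) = (z - 5)*(z - 1)*(z^4 + 11*z^3 + 44*z^2 + 76*z + 48) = (z - 5)*(z - 1)*(z + 4)*(z^3 + 7*z^2 + 16*z + 12) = (z - 5)*(z - 1)*(z + 2)*(z + 4)*(z^2 + 5*z + 6) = (z - 5)*(z - 1)*(z + 2)^2*(z + 4)*(z + 3)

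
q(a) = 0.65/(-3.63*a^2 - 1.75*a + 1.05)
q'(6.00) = 0.00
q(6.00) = -0.00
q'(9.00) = 0.00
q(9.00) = -0.00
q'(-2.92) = -0.02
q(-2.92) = -0.03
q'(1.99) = 0.04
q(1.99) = -0.04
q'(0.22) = 9.09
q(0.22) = 1.33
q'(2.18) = 0.03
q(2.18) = -0.03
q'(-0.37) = -0.42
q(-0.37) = 0.54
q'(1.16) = 0.19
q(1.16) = -0.11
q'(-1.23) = -0.89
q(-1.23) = -0.28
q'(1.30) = 0.13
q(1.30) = -0.09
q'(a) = 0.65*(7.26*a + 1.75)/(-3.63*a^2 - 1.75*a + 1.05)^2 = (4.719*a + 1.1375)/(3.63*a^2 + 1.75*a - 1.05)^2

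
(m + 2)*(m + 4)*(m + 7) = m^3 + 13*m^2 + 50*m + 56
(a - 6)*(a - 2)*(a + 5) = a^3 - 3*a^2 - 28*a + 60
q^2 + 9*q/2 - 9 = (q - 3/2)*(q + 6)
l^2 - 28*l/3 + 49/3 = (l - 7)*(l - 7/3)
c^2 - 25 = (c - 5)*(c + 5)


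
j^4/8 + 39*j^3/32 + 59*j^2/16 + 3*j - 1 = (j/4 + 1)*(j/2 + 1)*(j - 1/4)*(j + 4)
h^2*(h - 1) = h^3 - h^2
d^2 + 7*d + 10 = (d + 2)*(d + 5)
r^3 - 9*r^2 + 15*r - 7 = (r - 7)*(r - 1)^2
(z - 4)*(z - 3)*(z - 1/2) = z^3 - 15*z^2/2 + 31*z/2 - 6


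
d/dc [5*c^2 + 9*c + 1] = 10*c + 9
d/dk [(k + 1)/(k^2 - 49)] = (k^2 - 2*k*(k + 1) - 49)/(k^2 - 49)^2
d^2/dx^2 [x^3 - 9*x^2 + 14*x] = 6*x - 18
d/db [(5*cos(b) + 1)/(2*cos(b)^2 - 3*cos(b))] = (10*sin(b) - 3*sin(b)/cos(b)^2 + 4*tan(b))/(2*cos(b) - 3)^2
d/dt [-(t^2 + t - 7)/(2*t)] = (-t^2 - 7)/(2*t^2)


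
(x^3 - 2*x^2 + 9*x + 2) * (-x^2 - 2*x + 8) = -x^5 + 3*x^3 - 36*x^2 + 68*x + 16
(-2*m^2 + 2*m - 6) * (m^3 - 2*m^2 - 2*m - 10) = -2*m^5 + 6*m^4 - 6*m^3 + 28*m^2 - 8*m + 60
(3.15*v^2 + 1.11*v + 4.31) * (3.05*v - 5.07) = 9.6075*v^3 - 12.585*v^2 + 7.5178*v - 21.8517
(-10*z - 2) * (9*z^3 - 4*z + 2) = -90*z^4 - 18*z^3 + 40*z^2 - 12*z - 4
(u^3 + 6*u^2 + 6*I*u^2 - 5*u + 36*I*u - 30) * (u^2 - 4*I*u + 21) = u^5 + 6*u^4 + 2*I*u^4 + 40*u^3 + 12*I*u^3 + 240*u^2 + 146*I*u^2 - 105*u + 876*I*u - 630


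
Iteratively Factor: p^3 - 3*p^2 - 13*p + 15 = (p - 5)*(p^2 + 2*p - 3) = (p - 5)*(p + 3)*(p - 1)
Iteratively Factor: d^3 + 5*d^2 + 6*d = (d)*(d^2 + 5*d + 6) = d*(d + 2)*(d + 3)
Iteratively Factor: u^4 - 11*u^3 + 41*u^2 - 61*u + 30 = (u - 5)*(u^3 - 6*u^2 + 11*u - 6) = (u - 5)*(u - 2)*(u^2 - 4*u + 3) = (u - 5)*(u - 3)*(u - 2)*(u - 1)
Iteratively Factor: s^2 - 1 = (s - 1)*(s + 1)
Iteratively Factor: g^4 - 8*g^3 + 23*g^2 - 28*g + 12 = (g - 1)*(g^3 - 7*g^2 + 16*g - 12) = (g - 2)*(g - 1)*(g^2 - 5*g + 6) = (g - 2)^2*(g - 1)*(g - 3)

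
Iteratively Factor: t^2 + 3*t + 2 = (t + 2)*(t + 1)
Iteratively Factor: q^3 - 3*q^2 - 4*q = (q)*(q^2 - 3*q - 4) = q*(q - 4)*(q + 1)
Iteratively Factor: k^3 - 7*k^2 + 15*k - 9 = (k - 3)*(k^2 - 4*k + 3) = (k - 3)^2*(k - 1)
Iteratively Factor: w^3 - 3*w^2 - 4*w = (w)*(w^2 - 3*w - 4) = w*(w - 4)*(w + 1)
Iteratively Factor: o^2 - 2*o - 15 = (o - 5)*(o + 3)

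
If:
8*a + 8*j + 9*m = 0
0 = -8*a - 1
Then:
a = -1/8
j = 1/8 - 9*m/8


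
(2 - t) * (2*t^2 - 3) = -2*t^3 + 4*t^2 + 3*t - 6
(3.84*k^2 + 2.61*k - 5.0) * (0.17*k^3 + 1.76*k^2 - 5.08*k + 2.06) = 0.6528*k^5 + 7.2021*k^4 - 15.7636*k^3 - 14.1484*k^2 + 30.7766*k - 10.3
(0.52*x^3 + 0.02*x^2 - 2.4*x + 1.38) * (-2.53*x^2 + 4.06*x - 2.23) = -1.3156*x^5 + 2.0606*x^4 + 4.9936*x^3 - 13.28*x^2 + 10.9548*x - 3.0774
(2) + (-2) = 0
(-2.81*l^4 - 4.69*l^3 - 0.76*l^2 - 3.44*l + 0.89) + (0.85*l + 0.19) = -2.81*l^4 - 4.69*l^3 - 0.76*l^2 - 2.59*l + 1.08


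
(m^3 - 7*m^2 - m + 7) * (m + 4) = m^4 - 3*m^3 - 29*m^2 + 3*m + 28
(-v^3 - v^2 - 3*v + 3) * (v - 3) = -v^4 + 2*v^3 + 12*v - 9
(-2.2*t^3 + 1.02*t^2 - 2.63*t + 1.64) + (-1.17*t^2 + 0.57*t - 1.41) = -2.2*t^3 - 0.15*t^2 - 2.06*t + 0.23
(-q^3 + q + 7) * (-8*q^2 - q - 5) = 8*q^5 + q^4 - 3*q^3 - 57*q^2 - 12*q - 35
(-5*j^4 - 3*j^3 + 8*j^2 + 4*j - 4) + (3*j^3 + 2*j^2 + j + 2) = -5*j^4 + 10*j^2 + 5*j - 2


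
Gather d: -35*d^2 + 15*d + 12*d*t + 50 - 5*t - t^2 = -35*d^2 + d*(12*t + 15) - t^2 - 5*t + 50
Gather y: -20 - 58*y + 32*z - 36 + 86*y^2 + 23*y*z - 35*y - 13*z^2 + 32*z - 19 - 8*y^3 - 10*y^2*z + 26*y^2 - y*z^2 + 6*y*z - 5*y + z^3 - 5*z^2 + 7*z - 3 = -8*y^3 + y^2*(112 - 10*z) + y*(-z^2 + 29*z - 98) + z^3 - 18*z^2 + 71*z - 78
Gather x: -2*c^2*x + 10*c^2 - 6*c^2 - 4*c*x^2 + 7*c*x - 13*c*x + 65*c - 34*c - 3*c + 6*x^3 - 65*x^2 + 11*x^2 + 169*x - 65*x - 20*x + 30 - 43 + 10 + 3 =4*c^2 + 28*c + 6*x^3 + x^2*(-4*c - 54) + x*(-2*c^2 - 6*c + 84)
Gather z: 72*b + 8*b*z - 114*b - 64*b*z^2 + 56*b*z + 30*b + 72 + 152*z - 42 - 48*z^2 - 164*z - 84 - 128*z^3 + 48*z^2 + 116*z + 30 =-64*b*z^2 - 12*b - 128*z^3 + z*(64*b + 104) - 24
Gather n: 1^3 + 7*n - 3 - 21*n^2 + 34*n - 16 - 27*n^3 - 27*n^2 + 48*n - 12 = -27*n^3 - 48*n^2 + 89*n - 30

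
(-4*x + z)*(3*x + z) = -12*x^2 - x*z + z^2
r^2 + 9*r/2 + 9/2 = (r + 3/2)*(r + 3)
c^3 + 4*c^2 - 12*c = c*(c - 2)*(c + 6)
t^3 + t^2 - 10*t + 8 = (t - 2)*(t - 1)*(t + 4)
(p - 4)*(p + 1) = p^2 - 3*p - 4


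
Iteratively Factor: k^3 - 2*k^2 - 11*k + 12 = (k + 3)*(k^2 - 5*k + 4) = (k - 1)*(k + 3)*(k - 4)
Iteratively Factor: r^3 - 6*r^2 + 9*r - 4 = (r - 1)*(r^2 - 5*r + 4) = (r - 1)^2*(r - 4)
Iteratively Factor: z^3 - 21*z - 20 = (z + 4)*(z^2 - 4*z - 5) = (z - 5)*(z + 4)*(z + 1)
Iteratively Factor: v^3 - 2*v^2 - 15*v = (v - 5)*(v^2 + 3*v) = (v - 5)*(v + 3)*(v)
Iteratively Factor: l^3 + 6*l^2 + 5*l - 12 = (l - 1)*(l^2 + 7*l + 12) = (l - 1)*(l + 3)*(l + 4)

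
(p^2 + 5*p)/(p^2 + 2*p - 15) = p/(p - 3)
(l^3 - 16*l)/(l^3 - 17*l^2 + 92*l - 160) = l*(l + 4)/(l^2 - 13*l + 40)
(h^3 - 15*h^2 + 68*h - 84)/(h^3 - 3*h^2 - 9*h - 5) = (-h^3 + 15*h^2 - 68*h + 84)/(-h^3 + 3*h^2 + 9*h + 5)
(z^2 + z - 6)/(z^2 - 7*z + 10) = (z + 3)/(z - 5)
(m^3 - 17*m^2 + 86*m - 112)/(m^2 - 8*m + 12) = (m^2 - 15*m + 56)/(m - 6)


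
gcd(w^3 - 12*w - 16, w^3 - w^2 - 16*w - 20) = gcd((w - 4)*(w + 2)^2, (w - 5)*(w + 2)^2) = w^2 + 4*w + 4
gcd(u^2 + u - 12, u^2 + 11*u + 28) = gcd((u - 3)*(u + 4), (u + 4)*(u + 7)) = u + 4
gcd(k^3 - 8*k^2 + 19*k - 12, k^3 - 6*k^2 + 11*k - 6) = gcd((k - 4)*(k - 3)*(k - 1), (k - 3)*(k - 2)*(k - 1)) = k^2 - 4*k + 3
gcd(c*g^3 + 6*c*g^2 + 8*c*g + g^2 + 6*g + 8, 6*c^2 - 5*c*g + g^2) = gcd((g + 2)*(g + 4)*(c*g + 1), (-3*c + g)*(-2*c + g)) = 1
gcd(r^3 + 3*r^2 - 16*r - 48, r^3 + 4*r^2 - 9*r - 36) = r^2 + 7*r + 12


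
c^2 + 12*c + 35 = (c + 5)*(c + 7)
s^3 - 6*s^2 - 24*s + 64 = (s - 8)*(s - 2)*(s + 4)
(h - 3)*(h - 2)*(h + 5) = h^3 - 19*h + 30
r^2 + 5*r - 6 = (r - 1)*(r + 6)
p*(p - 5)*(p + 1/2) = p^3 - 9*p^2/2 - 5*p/2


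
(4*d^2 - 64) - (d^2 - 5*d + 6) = 3*d^2 + 5*d - 70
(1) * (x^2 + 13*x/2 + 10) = x^2 + 13*x/2 + 10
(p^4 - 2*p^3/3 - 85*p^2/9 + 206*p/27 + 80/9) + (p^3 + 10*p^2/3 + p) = p^4 + p^3/3 - 55*p^2/9 + 233*p/27 + 80/9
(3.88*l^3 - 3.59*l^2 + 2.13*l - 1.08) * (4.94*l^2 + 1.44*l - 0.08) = 19.1672*l^5 - 12.1474*l^4 + 5.0422*l^3 - 1.9808*l^2 - 1.7256*l + 0.0864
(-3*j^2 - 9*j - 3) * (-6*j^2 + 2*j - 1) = 18*j^4 + 48*j^3 + 3*j^2 + 3*j + 3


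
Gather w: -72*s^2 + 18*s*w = -72*s^2 + 18*s*w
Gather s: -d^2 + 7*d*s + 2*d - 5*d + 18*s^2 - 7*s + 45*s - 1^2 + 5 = -d^2 - 3*d + 18*s^2 + s*(7*d + 38) + 4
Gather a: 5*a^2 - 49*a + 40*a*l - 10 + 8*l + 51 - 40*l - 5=5*a^2 + a*(40*l - 49) - 32*l + 36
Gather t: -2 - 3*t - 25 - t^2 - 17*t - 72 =-t^2 - 20*t - 99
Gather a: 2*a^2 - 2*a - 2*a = 2*a^2 - 4*a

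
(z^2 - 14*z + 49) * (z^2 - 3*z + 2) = z^4 - 17*z^3 + 93*z^2 - 175*z + 98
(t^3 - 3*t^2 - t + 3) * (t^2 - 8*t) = t^5 - 11*t^4 + 23*t^3 + 11*t^2 - 24*t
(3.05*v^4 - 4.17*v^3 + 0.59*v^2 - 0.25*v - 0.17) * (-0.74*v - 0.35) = -2.257*v^5 + 2.0183*v^4 + 1.0229*v^3 - 0.0215*v^2 + 0.2133*v + 0.0595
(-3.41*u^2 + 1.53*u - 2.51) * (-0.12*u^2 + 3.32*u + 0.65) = 0.4092*u^4 - 11.5048*u^3 + 3.1643*u^2 - 7.3387*u - 1.6315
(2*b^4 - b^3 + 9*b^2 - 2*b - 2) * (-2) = -4*b^4 + 2*b^3 - 18*b^2 + 4*b + 4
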